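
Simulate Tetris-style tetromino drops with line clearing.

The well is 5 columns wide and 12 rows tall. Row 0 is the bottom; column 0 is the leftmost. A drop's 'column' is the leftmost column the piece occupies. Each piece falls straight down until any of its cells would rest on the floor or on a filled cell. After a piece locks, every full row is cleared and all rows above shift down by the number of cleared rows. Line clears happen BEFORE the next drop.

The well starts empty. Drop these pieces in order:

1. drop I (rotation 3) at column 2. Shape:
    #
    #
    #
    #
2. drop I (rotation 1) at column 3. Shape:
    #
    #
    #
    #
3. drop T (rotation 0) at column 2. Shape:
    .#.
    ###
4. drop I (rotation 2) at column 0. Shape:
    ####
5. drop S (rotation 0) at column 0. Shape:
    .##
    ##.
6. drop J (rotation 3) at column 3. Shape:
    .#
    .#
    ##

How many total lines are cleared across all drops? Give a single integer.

Drop 1: I rot3 at col 2 lands with bottom-row=0; cleared 0 line(s) (total 0); column heights now [0 0 4 0 0], max=4
Drop 2: I rot1 at col 3 lands with bottom-row=0; cleared 0 line(s) (total 0); column heights now [0 0 4 4 0], max=4
Drop 3: T rot0 at col 2 lands with bottom-row=4; cleared 0 line(s) (total 0); column heights now [0 0 5 6 5], max=6
Drop 4: I rot2 at col 0 lands with bottom-row=6; cleared 0 line(s) (total 0); column heights now [7 7 7 7 5], max=7
Drop 5: S rot0 at col 0 lands with bottom-row=7; cleared 0 line(s) (total 0); column heights now [8 9 9 7 5], max=9
Drop 6: J rot3 at col 3 lands with bottom-row=7; cleared 0 line(s) (total 0); column heights now [8 9 9 8 10], max=10

Answer: 0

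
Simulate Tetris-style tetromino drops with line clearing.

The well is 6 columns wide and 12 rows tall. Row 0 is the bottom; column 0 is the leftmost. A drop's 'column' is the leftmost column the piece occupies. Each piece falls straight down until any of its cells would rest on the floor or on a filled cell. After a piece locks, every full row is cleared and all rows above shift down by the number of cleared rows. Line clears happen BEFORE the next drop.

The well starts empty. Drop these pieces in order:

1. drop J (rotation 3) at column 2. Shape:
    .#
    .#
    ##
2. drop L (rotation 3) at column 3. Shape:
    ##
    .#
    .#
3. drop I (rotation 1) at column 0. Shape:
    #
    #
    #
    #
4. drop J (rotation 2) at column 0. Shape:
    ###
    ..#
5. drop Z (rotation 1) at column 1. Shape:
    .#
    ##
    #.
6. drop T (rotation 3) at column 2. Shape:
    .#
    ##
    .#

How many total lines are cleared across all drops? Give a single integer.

Answer: 0

Derivation:
Drop 1: J rot3 at col 2 lands with bottom-row=0; cleared 0 line(s) (total 0); column heights now [0 0 1 3 0 0], max=3
Drop 2: L rot3 at col 3 lands with bottom-row=1; cleared 0 line(s) (total 0); column heights now [0 0 1 4 4 0], max=4
Drop 3: I rot1 at col 0 lands with bottom-row=0; cleared 0 line(s) (total 0); column heights now [4 0 1 4 4 0], max=4
Drop 4: J rot2 at col 0 lands with bottom-row=3; cleared 0 line(s) (total 0); column heights now [5 5 5 4 4 0], max=5
Drop 5: Z rot1 at col 1 lands with bottom-row=5; cleared 0 line(s) (total 0); column heights now [5 7 8 4 4 0], max=8
Drop 6: T rot3 at col 2 lands with bottom-row=7; cleared 0 line(s) (total 0); column heights now [5 7 9 10 4 0], max=10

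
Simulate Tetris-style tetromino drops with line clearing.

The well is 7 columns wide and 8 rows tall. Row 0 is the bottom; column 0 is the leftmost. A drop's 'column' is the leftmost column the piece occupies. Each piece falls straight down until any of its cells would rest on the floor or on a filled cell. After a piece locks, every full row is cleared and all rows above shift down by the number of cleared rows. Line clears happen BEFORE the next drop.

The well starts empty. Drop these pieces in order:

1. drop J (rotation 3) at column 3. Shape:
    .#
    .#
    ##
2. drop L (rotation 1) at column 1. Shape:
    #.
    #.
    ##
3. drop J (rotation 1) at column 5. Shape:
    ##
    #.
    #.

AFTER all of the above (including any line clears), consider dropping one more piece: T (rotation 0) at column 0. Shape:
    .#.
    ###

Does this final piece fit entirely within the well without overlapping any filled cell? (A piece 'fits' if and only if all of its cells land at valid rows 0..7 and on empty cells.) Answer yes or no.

Drop 1: J rot3 at col 3 lands with bottom-row=0; cleared 0 line(s) (total 0); column heights now [0 0 0 1 3 0 0], max=3
Drop 2: L rot1 at col 1 lands with bottom-row=0; cleared 0 line(s) (total 0); column heights now [0 3 1 1 3 0 0], max=3
Drop 3: J rot1 at col 5 lands with bottom-row=0; cleared 0 line(s) (total 0); column heights now [0 3 1 1 3 3 3], max=3
Test piece T rot0 at col 0 (width 3): heights before test = [0 3 1 1 3 3 3]; fits = True

Answer: yes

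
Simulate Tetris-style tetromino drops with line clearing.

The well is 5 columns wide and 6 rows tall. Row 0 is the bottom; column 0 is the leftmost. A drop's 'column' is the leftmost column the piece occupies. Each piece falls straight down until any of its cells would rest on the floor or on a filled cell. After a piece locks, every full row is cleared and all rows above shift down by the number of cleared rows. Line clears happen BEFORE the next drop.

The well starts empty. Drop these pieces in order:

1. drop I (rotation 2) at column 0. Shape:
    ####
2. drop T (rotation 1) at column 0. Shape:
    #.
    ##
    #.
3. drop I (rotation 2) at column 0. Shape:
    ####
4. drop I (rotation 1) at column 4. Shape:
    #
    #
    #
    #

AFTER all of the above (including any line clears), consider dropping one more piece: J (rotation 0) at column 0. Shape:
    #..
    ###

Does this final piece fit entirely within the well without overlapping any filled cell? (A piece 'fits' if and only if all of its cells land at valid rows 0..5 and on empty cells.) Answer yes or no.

Drop 1: I rot2 at col 0 lands with bottom-row=0; cleared 0 line(s) (total 0); column heights now [1 1 1 1 0], max=1
Drop 2: T rot1 at col 0 lands with bottom-row=1; cleared 0 line(s) (total 0); column heights now [4 3 1 1 0], max=4
Drop 3: I rot2 at col 0 lands with bottom-row=4; cleared 0 line(s) (total 0); column heights now [5 5 5 5 0], max=5
Drop 4: I rot1 at col 4 lands with bottom-row=0; cleared 1 line(s) (total 1); column heights now [4 4 4 4 3], max=4
Test piece J rot0 at col 0 (width 3): heights before test = [4 4 4 4 3]; fits = True

Answer: yes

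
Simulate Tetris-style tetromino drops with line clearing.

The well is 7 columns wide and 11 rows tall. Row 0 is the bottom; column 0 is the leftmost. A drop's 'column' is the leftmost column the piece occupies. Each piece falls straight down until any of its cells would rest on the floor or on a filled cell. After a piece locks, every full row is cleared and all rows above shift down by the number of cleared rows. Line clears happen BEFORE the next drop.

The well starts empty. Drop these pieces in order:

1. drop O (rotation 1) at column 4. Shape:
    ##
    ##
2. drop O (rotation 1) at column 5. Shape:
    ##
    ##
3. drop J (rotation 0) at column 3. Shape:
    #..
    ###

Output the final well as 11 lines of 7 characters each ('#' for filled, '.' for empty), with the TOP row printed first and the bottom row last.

Drop 1: O rot1 at col 4 lands with bottom-row=0; cleared 0 line(s) (total 0); column heights now [0 0 0 0 2 2 0], max=2
Drop 2: O rot1 at col 5 lands with bottom-row=2; cleared 0 line(s) (total 0); column heights now [0 0 0 0 2 4 4], max=4
Drop 3: J rot0 at col 3 lands with bottom-row=4; cleared 0 line(s) (total 0); column heights now [0 0 0 6 5 5 4], max=6

Answer: .......
.......
.......
.......
.......
...#...
...###.
.....##
.....##
....##.
....##.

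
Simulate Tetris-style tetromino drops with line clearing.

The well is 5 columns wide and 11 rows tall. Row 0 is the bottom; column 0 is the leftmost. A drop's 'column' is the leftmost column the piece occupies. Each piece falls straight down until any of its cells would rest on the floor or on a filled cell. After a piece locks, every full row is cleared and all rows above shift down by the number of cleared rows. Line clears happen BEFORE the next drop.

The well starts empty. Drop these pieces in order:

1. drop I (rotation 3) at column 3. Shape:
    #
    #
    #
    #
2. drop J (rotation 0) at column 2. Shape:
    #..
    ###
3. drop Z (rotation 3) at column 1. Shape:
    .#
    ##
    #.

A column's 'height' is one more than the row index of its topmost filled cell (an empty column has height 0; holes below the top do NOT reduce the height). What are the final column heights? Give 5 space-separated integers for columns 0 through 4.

Drop 1: I rot3 at col 3 lands with bottom-row=0; cleared 0 line(s) (total 0); column heights now [0 0 0 4 0], max=4
Drop 2: J rot0 at col 2 lands with bottom-row=4; cleared 0 line(s) (total 0); column heights now [0 0 6 5 5], max=6
Drop 3: Z rot3 at col 1 lands with bottom-row=5; cleared 0 line(s) (total 0); column heights now [0 7 8 5 5], max=8

Answer: 0 7 8 5 5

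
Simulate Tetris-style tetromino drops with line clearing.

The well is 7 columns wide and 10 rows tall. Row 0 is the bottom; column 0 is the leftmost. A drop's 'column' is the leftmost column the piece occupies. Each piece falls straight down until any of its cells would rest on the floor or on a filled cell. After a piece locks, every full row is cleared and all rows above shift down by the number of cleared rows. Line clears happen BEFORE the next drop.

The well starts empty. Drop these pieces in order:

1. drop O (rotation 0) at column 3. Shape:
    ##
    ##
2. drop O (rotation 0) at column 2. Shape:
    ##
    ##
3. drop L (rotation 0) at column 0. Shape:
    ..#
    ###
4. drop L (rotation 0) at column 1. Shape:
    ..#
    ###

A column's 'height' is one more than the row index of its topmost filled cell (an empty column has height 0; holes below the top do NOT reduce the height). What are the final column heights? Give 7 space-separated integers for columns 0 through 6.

Drop 1: O rot0 at col 3 lands with bottom-row=0; cleared 0 line(s) (total 0); column heights now [0 0 0 2 2 0 0], max=2
Drop 2: O rot0 at col 2 lands with bottom-row=2; cleared 0 line(s) (total 0); column heights now [0 0 4 4 2 0 0], max=4
Drop 3: L rot0 at col 0 lands with bottom-row=4; cleared 0 line(s) (total 0); column heights now [5 5 6 4 2 0 0], max=6
Drop 4: L rot0 at col 1 lands with bottom-row=6; cleared 0 line(s) (total 0); column heights now [5 7 7 8 2 0 0], max=8

Answer: 5 7 7 8 2 0 0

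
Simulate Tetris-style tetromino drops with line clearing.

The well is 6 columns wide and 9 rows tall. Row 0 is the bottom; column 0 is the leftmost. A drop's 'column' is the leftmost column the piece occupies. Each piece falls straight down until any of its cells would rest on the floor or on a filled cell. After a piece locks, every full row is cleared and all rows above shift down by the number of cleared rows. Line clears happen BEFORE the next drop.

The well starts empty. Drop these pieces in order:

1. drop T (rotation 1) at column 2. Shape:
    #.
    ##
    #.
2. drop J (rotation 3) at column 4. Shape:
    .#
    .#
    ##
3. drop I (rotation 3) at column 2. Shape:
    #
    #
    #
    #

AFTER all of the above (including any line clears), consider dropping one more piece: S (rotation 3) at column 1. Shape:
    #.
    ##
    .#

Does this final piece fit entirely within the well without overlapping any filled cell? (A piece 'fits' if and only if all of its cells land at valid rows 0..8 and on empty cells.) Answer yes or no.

Answer: no

Derivation:
Drop 1: T rot1 at col 2 lands with bottom-row=0; cleared 0 line(s) (total 0); column heights now [0 0 3 2 0 0], max=3
Drop 2: J rot3 at col 4 lands with bottom-row=0; cleared 0 line(s) (total 0); column heights now [0 0 3 2 1 3], max=3
Drop 3: I rot3 at col 2 lands with bottom-row=3; cleared 0 line(s) (total 0); column heights now [0 0 7 2 1 3], max=7
Test piece S rot3 at col 1 (width 2): heights before test = [0 0 7 2 1 3]; fits = False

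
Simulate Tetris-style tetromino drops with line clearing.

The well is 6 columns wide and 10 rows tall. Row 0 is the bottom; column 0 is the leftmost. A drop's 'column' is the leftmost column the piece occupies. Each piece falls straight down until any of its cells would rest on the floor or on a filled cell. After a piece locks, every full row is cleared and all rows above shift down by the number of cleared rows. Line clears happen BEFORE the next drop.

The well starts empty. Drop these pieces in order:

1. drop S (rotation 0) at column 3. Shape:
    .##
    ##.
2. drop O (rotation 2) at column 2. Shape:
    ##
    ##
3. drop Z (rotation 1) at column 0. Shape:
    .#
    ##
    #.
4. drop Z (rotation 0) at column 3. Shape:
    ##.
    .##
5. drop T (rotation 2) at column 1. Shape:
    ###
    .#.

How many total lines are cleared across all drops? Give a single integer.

Answer: 1

Derivation:
Drop 1: S rot0 at col 3 lands with bottom-row=0; cleared 0 line(s) (total 0); column heights now [0 0 0 1 2 2], max=2
Drop 2: O rot2 at col 2 lands with bottom-row=1; cleared 0 line(s) (total 0); column heights now [0 0 3 3 2 2], max=3
Drop 3: Z rot1 at col 0 lands with bottom-row=0; cleared 1 line(s) (total 1); column heights now [1 2 2 2 1 0], max=2
Drop 4: Z rot0 at col 3 lands with bottom-row=1; cleared 0 line(s) (total 1); column heights now [1 2 2 3 3 2], max=3
Drop 5: T rot2 at col 1 lands with bottom-row=2; cleared 0 line(s) (total 1); column heights now [1 4 4 4 3 2], max=4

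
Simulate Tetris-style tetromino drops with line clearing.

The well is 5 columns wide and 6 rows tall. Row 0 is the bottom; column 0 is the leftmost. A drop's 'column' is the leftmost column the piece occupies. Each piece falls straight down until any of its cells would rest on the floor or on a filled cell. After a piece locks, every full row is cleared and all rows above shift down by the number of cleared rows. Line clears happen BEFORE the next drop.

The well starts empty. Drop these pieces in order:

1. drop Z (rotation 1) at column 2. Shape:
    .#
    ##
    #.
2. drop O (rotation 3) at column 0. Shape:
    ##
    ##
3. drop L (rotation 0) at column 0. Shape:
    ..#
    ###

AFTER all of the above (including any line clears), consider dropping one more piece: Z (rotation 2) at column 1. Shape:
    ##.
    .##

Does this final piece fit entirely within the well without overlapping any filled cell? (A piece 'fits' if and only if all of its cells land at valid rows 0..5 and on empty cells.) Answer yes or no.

Answer: yes

Derivation:
Drop 1: Z rot1 at col 2 lands with bottom-row=0; cleared 0 line(s) (total 0); column heights now [0 0 2 3 0], max=3
Drop 2: O rot3 at col 0 lands with bottom-row=0; cleared 0 line(s) (total 0); column heights now [2 2 2 3 0], max=3
Drop 3: L rot0 at col 0 lands with bottom-row=2; cleared 0 line(s) (total 0); column heights now [3 3 4 3 0], max=4
Test piece Z rot2 at col 1 (width 3): heights before test = [3 3 4 3 0]; fits = True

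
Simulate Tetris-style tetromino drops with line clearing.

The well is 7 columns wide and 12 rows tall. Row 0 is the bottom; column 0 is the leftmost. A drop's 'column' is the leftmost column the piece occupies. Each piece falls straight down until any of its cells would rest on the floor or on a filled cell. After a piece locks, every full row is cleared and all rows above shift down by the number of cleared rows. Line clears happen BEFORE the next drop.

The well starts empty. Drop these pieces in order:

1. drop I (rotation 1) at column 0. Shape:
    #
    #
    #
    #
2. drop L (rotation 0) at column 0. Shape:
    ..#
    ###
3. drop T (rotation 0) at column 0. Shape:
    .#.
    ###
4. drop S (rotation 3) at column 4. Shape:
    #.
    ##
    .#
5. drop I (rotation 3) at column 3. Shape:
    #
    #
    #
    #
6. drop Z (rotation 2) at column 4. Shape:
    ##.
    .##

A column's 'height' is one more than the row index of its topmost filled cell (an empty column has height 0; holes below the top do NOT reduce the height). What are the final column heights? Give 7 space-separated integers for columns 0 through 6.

Answer: 7 8 7 4 4 4 3

Derivation:
Drop 1: I rot1 at col 0 lands with bottom-row=0; cleared 0 line(s) (total 0); column heights now [4 0 0 0 0 0 0], max=4
Drop 2: L rot0 at col 0 lands with bottom-row=4; cleared 0 line(s) (total 0); column heights now [5 5 6 0 0 0 0], max=6
Drop 3: T rot0 at col 0 lands with bottom-row=6; cleared 0 line(s) (total 0); column heights now [7 8 7 0 0 0 0], max=8
Drop 4: S rot3 at col 4 lands with bottom-row=0; cleared 0 line(s) (total 0); column heights now [7 8 7 0 3 2 0], max=8
Drop 5: I rot3 at col 3 lands with bottom-row=0; cleared 0 line(s) (total 0); column heights now [7 8 7 4 3 2 0], max=8
Drop 6: Z rot2 at col 4 lands with bottom-row=2; cleared 0 line(s) (total 0); column heights now [7 8 7 4 4 4 3], max=8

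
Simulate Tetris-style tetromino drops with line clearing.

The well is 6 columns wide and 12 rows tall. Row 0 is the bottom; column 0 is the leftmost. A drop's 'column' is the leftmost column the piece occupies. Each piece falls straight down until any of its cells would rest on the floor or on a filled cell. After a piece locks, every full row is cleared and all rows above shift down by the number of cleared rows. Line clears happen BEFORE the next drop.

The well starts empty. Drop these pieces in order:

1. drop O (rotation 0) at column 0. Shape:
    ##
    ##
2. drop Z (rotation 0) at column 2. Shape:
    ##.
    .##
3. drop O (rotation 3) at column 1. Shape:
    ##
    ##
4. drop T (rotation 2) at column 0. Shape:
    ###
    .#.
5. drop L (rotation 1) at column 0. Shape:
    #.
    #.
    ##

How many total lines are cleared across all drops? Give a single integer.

Answer: 0

Derivation:
Drop 1: O rot0 at col 0 lands with bottom-row=0; cleared 0 line(s) (total 0); column heights now [2 2 0 0 0 0], max=2
Drop 2: Z rot0 at col 2 lands with bottom-row=0; cleared 0 line(s) (total 0); column heights now [2 2 2 2 1 0], max=2
Drop 3: O rot3 at col 1 lands with bottom-row=2; cleared 0 line(s) (total 0); column heights now [2 4 4 2 1 0], max=4
Drop 4: T rot2 at col 0 lands with bottom-row=4; cleared 0 line(s) (total 0); column heights now [6 6 6 2 1 0], max=6
Drop 5: L rot1 at col 0 lands with bottom-row=6; cleared 0 line(s) (total 0); column heights now [9 7 6 2 1 0], max=9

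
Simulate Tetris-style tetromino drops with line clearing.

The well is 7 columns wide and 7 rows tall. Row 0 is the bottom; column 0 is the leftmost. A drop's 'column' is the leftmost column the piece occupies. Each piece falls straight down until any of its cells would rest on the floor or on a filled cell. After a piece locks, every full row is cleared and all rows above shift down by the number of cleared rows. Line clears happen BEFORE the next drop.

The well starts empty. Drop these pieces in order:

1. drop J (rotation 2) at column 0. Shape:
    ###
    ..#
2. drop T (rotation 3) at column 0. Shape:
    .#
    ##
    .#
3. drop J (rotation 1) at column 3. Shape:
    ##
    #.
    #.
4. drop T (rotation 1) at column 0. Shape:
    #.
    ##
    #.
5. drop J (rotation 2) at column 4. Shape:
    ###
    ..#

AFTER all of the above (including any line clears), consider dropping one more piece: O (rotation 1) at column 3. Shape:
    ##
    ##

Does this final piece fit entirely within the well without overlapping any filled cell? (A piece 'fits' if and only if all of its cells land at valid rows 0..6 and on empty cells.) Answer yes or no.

Drop 1: J rot2 at col 0 lands with bottom-row=0; cleared 0 line(s) (total 0); column heights now [2 2 2 0 0 0 0], max=2
Drop 2: T rot3 at col 0 lands with bottom-row=2; cleared 0 line(s) (total 0); column heights now [4 5 2 0 0 0 0], max=5
Drop 3: J rot1 at col 3 lands with bottom-row=0; cleared 0 line(s) (total 0); column heights now [4 5 2 3 3 0 0], max=5
Drop 4: T rot1 at col 0 lands with bottom-row=4; cleared 0 line(s) (total 0); column heights now [7 6 2 3 3 0 0], max=7
Drop 5: J rot2 at col 4 lands with bottom-row=2; cleared 0 line(s) (total 0); column heights now [7 6 2 3 4 4 4], max=7
Test piece O rot1 at col 3 (width 2): heights before test = [7 6 2 3 4 4 4]; fits = True

Answer: yes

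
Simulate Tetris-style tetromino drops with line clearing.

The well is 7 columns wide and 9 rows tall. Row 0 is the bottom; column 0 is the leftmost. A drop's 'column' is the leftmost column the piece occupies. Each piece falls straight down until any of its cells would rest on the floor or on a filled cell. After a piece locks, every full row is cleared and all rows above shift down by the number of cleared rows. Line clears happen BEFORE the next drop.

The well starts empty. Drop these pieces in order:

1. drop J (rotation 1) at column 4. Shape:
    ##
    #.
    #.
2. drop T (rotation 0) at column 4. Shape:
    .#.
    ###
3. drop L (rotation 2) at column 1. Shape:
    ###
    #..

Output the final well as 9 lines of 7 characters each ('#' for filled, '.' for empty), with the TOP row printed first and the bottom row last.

Drop 1: J rot1 at col 4 lands with bottom-row=0; cleared 0 line(s) (total 0); column heights now [0 0 0 0 3 3 0], max=3
Drop 2: T rot0 at col 4 lands with bottom-row=3; cleared 0 line(s) (total 0); column heights now [0 0 0 0 4 5 4], max=5
Drop 3: L rot2 at col 1 lands with bottom-row=0; cleared 0 line(s) (total 0); column heights now [0 2 2 2 4 5 4], max=5

Answer: .......
.......
.......
.......
.....#.
....###
....##.
.####..
.#..#..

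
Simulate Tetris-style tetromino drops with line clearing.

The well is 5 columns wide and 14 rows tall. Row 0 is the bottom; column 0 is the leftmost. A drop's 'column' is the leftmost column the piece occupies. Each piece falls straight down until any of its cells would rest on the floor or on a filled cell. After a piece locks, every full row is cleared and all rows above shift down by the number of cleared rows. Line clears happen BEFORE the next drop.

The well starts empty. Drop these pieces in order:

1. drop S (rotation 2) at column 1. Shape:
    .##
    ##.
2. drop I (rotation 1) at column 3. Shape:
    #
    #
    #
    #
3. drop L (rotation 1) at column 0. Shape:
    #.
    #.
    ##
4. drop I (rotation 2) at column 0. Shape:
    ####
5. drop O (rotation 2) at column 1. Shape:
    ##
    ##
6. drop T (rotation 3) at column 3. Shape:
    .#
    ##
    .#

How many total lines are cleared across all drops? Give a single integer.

Drop 1: S rot2 at col 1 lands with bottom-row=0; cleared 0 line(s) (total 0); column heights now [0 1 2 2 0], max=2
Drop 2: I rot1 at col 3 lands with bottom-row=2; cleared 0 line(s) (total 0); column heights now [0 1 2 6 0], max=6
Drop 3: L rot1 at col 0 lands with bottom-row=1; cleared 0 line(s) (total 0); column heights now [4 2 2 6 0], max=6
Drop 4: I rot2 at col 0 lands with bottom-row=6; cleared 0 line(s) (total 0); column heights now [7 7 7 7 0], max=7
Drop 5: O rot2 at col 1 lands with bottom-row=7; cleared 0 line(s) (total 0); column heights now [7 9 9 7 0], max=9
Drop 6: T rot3 at col 3 lands with bottom-row=6; cleared 1 line(s) (total 1); column heights now [4 8 8 7 8], max=8

Answer: 1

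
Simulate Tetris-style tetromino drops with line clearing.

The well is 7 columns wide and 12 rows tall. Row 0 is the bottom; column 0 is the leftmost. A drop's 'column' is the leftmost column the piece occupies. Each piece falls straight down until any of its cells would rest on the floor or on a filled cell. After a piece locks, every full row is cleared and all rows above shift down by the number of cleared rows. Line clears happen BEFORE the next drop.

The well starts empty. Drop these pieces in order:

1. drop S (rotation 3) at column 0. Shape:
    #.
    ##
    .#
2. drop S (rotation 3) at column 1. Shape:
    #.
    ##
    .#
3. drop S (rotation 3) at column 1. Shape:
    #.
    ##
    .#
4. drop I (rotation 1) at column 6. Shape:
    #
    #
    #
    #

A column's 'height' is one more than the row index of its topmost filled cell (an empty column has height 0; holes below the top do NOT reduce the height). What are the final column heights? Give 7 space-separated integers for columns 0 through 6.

Answer: 3 6 5 0 0 0 4

Derivation:
Drop 1: S rot3 at col 0 lands with bottom-row=0; cleared 0 line(s) (total 0); column heights now [3 2 0 0 0 0 0], max=3
Drop 2: S rot3 at col 1 lands with bottom-row=1; cleared 0 line(s) (total 0); column heights now [3 4 3 0 0 0 0], max=4
Drop 3: S rot3 at col 1 lands with bottom-row=3; cleared 0 line(s) (total 0); column heights now [3 6 5 0 0 0 0], max=6
Drop 4: I rot1 at col 6 lands with bottom-row=0; cleared 0 line(s) (total 0); column heights now [3 6 5 0 0 0 4], max=6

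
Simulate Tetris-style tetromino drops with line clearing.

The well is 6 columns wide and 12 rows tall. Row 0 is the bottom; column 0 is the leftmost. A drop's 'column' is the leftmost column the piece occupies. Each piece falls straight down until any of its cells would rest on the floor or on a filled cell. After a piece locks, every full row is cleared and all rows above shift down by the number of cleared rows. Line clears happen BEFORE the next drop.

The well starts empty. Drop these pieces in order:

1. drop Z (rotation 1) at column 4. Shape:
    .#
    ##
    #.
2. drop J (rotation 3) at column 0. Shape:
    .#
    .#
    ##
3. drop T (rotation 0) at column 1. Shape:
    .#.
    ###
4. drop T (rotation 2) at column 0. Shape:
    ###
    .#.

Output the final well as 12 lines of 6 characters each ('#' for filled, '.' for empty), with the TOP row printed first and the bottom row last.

Answer: ......
......
......
......
......
......
###...
.##...
.###..
.#...#
.#..##
##..#.

Derivation:
Drop 1: Z rot1 at col 4 lands with bottom-row=0; cleared 0 line(s) (total 0); column heights now [0 0 0 0 2 3], max=3
Drop 2: J rot3 at col 0 lands with bottom-row=0; cleared 0 line(s) (total 0); column heights now [1 3 0 0 2 3], max=3
Drop 3: T rot0 at col 1 lands with bottom-row=3; cleared 0 line(s) (total 0); column heights now [1 4 5 4 2 3], max=5
Drop 4: T rot2 at col 0 lands with bottom-row=4; cleared 0 line(s) (total 0); column heights now [6 6 6 4 2 3], max=6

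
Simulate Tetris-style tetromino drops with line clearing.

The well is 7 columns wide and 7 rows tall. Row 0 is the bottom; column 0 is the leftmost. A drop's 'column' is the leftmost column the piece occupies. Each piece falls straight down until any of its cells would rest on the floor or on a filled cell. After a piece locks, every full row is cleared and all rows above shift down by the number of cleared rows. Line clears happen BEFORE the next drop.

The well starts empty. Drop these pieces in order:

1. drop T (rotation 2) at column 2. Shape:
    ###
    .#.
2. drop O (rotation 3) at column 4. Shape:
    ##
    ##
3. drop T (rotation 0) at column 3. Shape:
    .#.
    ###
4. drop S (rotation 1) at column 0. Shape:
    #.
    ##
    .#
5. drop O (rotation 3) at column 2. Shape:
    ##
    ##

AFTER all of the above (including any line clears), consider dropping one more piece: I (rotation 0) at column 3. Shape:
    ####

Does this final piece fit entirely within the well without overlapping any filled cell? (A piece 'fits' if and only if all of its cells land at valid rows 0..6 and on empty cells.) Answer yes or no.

Drop 1: T rot2 at col 2 lands with bottom-row=0; cleared 0 line(s) (total 0); column heights now [0 0 2 2 2 0 0], max=2
Drop 2: O rot3 at col 4 lands with bottom-row=2; cleared 0 line(s) (total 0); column heights now [0 0 2 2 4 4 0], max=4
Drop 3: T rot0 at col 3 lands with bottom-row=4; cleared 0 line(s) (total 0); column heights now [0 0 2 5 6 5 0], max=6
Drop 4: S rot1 at col 0 lands with bottom-row=0; cleared 0 line(s) (total 0); column heights now [3 2 2 5 6 5 0], max=6
Drop 5: O rot3 at col 2 lands with bottom-row=5; cleared 0 line(s) (total 0); column heights now [3 2 7 7 6 5 0], max=7
Test piece I rot0 at col 3 (width 4): heights before test = [3 2 7 7 6 5 0]; fits = False

Answer: no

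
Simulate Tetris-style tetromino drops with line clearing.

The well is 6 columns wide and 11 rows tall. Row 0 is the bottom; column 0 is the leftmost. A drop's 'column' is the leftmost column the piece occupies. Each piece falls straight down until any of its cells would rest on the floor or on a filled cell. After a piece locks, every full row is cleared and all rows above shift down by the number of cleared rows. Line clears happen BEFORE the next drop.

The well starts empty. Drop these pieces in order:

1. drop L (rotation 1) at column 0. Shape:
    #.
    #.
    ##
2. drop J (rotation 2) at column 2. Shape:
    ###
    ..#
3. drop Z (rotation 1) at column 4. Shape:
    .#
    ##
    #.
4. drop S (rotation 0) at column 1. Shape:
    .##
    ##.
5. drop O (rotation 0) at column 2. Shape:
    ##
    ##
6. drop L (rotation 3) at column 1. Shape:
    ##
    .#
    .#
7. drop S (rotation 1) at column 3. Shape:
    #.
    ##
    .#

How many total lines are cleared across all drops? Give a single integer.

Drop 1: L rot1 at col 0 lands with bottom-row=0; cleared 0 line(s) (total 0); column heights now [3 1 0 0 0 0], max=3
Drop 2: J rot2 at col 2 lands with bottom-row=0; cleared 0 line(s) (total 0); column heights now [3 1 2 2 2 0], max=3
Drop 3: Z rot1 at col 4 lands with bottom-row=2; cleared 0 line(s) (total 0); column heights now [3 1 2 2 4 5], max=5
Drop 4: S rot0 at col 1 lands with bottom-row=2; cleared 0 line(s) (total 0); column heights now [3 3 4 4 4 5], max=5
Drop 5: O rot0 at col 2 lands with bottom-row=4; cleared 0 line(s) (total 0); column heights now [3 3 6 6 4 5], max=6
Drop 6: L rot3 at col 1 lands with bottom-row=6; cleared 0 line(s) (total 0); column heights now [3 9 9 6 4 5], max=9
Drop 7: S rot1 at col 3 lands with bottom-row=5; cleared 0 line(s) (total 0); column heights now [3 9 9 8 7 5], max=9

Answer: 0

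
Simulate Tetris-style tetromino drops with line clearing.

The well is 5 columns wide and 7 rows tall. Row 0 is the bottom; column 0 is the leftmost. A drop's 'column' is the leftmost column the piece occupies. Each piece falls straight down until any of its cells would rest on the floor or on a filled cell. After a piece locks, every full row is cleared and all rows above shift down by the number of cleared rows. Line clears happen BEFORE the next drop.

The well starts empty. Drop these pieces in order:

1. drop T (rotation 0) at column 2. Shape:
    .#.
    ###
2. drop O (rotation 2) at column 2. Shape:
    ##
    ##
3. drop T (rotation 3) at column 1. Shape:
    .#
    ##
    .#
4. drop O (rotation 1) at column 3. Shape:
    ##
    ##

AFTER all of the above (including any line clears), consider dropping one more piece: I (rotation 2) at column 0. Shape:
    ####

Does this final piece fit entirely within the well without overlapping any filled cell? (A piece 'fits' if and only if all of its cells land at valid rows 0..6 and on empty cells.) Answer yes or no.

Answer: no

Derivation:
Drop 1: T rot0 at col 2 lands with bottom-row=0; cleared 0 line(s) (total 0); column heights now [0 0 1 2 1], max=2
Drop 2: O rot2 at col 2 lands with bottom-row=2; cleared 0 line(s) (total 0); column heights now [0 0 4 4 1], max=4
Drop 3: T rot3 at col 1 lands with bottom-row=4; cleared 0 line(s) (total 0); column heights now [0 6 7 4 1], max=7
Drop 4: O rot1 at col 3 lands with bottom-row=4; cleared 0 line(s) (total 0); column heights now [0 6 7 6 6], max=7
Test piece I rot2 at col 0 (width 4): heights before test = [0 6 7 6 6]; fits = False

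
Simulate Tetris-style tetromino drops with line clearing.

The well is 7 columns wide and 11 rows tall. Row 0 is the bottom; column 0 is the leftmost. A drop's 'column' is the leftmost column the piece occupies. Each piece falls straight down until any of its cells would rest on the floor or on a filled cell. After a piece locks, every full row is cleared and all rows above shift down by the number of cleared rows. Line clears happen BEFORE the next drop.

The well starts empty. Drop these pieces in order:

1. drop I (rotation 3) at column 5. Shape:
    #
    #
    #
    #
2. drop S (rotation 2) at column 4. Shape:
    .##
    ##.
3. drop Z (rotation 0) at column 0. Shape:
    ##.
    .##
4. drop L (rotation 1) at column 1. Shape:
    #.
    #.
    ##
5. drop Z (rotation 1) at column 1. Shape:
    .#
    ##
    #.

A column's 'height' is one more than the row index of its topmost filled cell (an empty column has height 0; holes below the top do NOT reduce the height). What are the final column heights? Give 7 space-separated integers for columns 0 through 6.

Answer: 2 7 8 0 5 6 6

Derivation:
Drop 1: I rot3 at col 5 lands with bottom-row=0; cleared 0 line(s) (total 0); column heights now [0 0 0 0 0 4 0], max=4
Drop 2: S rot2 at col 4 lands with bottom-row=4; cleared 0 line(s) (total 0); column heights now [0 0 0 0 5 6 6], max=6
Drop 3: Z rot0 at col 0 lands with bottom-row=0; cleared 0 line(s) (total 0); column heights now [2 2 1 0 5 6 6], max=6
Drop 4: L rot1 at col 1 lands with bottom-row=2; cleared 0 line(s) (total 0); column heights now [2 5 3 0 5 6 6], max=6
Drop 5: Z rot1 at col 1 lands with bottom-row=5; cleared 0 line(s) (total 0); column heights now [2 7 8 0 5 6 6], max=8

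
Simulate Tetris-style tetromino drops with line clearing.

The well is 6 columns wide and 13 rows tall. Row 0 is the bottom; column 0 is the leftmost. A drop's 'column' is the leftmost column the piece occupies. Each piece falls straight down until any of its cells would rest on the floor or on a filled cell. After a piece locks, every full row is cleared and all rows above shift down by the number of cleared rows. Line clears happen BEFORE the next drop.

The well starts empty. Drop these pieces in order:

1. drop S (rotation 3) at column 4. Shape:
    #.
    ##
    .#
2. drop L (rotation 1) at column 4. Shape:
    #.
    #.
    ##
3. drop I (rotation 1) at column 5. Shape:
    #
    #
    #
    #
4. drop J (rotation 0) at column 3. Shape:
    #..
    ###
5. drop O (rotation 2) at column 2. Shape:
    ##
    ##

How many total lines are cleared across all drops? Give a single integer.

Answer: 0

Derivation:
Drop 1: S rot3 at col 4 lands with bottom-row=0; cleared 0 line(s) (total 0); column heights now [0 0 0 0 3 2], max=3
Drop 2: L rot1 at col 4 lands with bottom-row=3; cleared 0 line(s) (total 0); column heights now [0 0 0 0 6 4], max=6
Drop 3: I rot1 at col 5 lands with bottom-row=4; cleared 0 line(s) (total 0); column heights now [0 0 0 0 6 8], max=8
Drop 4: J rot0 at col 3 lands with bottom-row=8; cleared 0 line(s) (total 0); column heights now [0 0 0 10 9 9], max=10
Drop 5: O rot2 at col 2 lands with bottom-row=10; cleared 0 line(s) (total 0); column heights now [0 0 12 12 9 9], max=12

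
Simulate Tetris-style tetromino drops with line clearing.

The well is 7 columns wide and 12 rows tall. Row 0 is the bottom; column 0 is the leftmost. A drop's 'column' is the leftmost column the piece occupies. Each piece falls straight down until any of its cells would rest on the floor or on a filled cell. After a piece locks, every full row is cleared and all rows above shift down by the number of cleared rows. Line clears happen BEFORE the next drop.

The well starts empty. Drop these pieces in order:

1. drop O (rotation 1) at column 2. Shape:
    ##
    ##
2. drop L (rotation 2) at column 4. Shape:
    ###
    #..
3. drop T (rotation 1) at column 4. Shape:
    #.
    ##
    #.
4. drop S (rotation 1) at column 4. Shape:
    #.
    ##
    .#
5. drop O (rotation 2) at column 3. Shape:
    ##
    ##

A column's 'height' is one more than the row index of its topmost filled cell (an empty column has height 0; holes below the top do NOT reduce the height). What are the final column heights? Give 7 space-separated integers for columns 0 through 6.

Drop 1: O rot1 at col 2 lands with bottom-row=0; cleared 0 line(s) (total 0); column heights now [0 0 2 2 0 0 0], max=2
Drop 2: L rot2 at col 4 lands with bottom-row=0; cleared 0 line(s) (total 0); column heights now [0 0 2 2 2 2 2], max=2
Drop 3: T rot1 at col 4 lands with bottom-row=2; cleared 0 line(s) (total 0); column heights now [0 0 2 2 5 4 2], max=5
Drop 4: S rot1 at col 4 lands with bottom-row=4; cleared 0 line(s) (total 0); column heights now [0 0 2 2 7 6 2], max=7
Drop 5: O rot2 at col 3 lands with bottom-row=7; cleared 0 line(s) (total 0); column heights now [0 0 2 9 9 6 2], max=9

Answer: 0 0 2 9 9 6 2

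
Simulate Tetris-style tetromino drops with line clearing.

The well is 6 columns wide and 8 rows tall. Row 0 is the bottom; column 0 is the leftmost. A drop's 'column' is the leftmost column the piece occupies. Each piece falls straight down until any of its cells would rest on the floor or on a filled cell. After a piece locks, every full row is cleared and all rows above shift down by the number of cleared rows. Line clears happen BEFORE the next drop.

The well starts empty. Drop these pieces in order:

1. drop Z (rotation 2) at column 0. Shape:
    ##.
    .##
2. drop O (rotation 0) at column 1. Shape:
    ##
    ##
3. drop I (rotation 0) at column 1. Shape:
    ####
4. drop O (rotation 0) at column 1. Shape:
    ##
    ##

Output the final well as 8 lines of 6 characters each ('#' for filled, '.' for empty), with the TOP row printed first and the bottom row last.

Drop 1: Z rot2 at col 0 lands with bottom-row=0; cleared 0 line(s) (total 0); column heights now [2 2 1 0 0 0], max=2
Drop 2: O rot0 at col 1 lands with bottom-row=2; cleared 0 line(s) (total 0); column heights now [2 4 4 0 0 0], max=4
Drop 3: I rot0 at col 1 lands with bottom-row=4; cleared 0 line(s) (total 0); column heights now [2 5 5 5 5 0], max=5
Drop 4: O rot0 at col 1 lands with bottom-row=5; cleared 0 line(s) (total 0); column heights now [2 7 7 5 5 0], max=7

Answer: ......
.##...
.##...
.####.
.##...
.##...
##....
.##...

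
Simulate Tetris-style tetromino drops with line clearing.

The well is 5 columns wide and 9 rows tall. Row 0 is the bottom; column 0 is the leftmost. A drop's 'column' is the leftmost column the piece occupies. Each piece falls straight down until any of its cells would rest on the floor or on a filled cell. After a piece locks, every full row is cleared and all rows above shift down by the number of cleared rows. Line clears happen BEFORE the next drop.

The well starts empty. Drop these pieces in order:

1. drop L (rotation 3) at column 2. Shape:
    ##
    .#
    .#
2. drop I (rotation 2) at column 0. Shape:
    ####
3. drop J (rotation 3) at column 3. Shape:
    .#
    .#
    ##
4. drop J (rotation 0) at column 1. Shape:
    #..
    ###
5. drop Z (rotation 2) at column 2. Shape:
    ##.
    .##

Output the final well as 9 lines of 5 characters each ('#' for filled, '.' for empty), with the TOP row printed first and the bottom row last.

Answer: ..##.
...##
.#..#
.####
...##
####.
..##.
...#.
...#.

Derivation:
Drop 1: L rot3 at col 2 lands with bottom-row=0; cleared 0 line(s) (total 0); column heights now [0 0 3 3 0], max=3
Drop 2: I rot2 at col 0 lands with bottom-row=3; cleared 0 line(s) (total 0); column heights now [4 4 4 4 0], max=4
Drop 3: J rot3 at col 3 lands with bottom-row=4; cleared 0 line(s) (total 0); column heights now [4 4 4 5 7], max=7
Drop 4: J rot0 at col 1 lands with bottom-row=5; cleared 0 line(s) (total 0); column heights now [4 7 6 6 7], max=7
Drop 5: Z rot2 at col 2 lands with bottom-row=7; cleared 0 line(s) (total 0); column heights now [4 7 9 9 8], max=9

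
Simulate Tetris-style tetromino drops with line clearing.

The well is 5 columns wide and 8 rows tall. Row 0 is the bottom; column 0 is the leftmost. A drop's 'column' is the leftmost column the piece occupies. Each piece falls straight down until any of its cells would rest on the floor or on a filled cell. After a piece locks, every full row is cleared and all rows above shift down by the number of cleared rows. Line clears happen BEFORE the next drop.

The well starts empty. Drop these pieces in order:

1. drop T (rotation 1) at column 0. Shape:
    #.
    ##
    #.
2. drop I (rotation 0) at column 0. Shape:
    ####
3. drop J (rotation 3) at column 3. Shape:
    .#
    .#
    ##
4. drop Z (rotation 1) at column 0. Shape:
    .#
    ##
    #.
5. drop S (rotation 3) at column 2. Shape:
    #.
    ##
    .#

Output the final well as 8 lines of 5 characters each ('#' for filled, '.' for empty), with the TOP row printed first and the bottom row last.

Drop 1: T rot1 at col 0 lands with bottom-row=0; cleared 0 line(s) (total 0); column heights now [3 2 0 0 0], max=3
Drop 2: I rot0 at col 0 lands with bottom-row=3; cleared 0 line(s) (total 0); column heights now [4 4 4 4 0], max=4
Drop 3: J rot3 at col 3 lands with bottom-row=4; cleared 0 line(s) (total 0); column heights now [4 4 4 5 7], max=7
Drop 4: Z rot1 at col 0 lands with bottom-row=4; cleared 0 line(s) (total 0); column heights now [6 7 4 5 7], max=7
Drop 5: S rot3 at col 2 lands with bottom-row=5; cleared 0 line(s) (total 0); column heights now [6 7 8 7 7], max=8

Answer: ..#..
.####
##.##
#..##
####.
#....
##...
#....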